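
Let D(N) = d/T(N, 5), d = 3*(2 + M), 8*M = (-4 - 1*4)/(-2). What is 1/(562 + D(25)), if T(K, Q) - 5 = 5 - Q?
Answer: 2/1127 ≈ 0.0017746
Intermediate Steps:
M = ½ (M = ((-4 - 1*4)/(-2))/8 = ((-4 - 4)*(-½))/8 = (-8*(-½))/8 = (⅛)*4 = ½ ≈ 0.50000)
T(K, Q) = 10 - Q (T(K, Q) = 5 + (5 - Q) = 10 - Q)
d = 15/2 (d = 3*(2 + ½) = 3*(5/2) = 15/2 ≈ 7.5000)
D(N) = 3/2 (D(N) = 15/(2*(10 - 1*5)) = 15/(2*(10 - 5)) = (15/2)/5 = (15/2)*(⅕) = 3/2)
1/(562 + D(25)) = 1/(562 + 3/2) = 1/(1127/2) = 2/1127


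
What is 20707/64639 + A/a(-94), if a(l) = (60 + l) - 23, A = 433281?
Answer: -9335223420/1228141 ≈ -7601.1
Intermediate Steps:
a(l) = 37 + l
20707/64639 + A/a(-94) = 20707/64639 + 433281/(37 - 94) = 20707*(1/64639) + 433281/(-57) = 20707/64639 + 433281*(-1/57) = 20707/64639 - 144427/19 = -9335223420/1228141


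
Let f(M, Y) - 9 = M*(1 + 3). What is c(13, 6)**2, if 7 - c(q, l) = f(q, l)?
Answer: 2916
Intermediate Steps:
f(M, Y) = 9 + 4*M (f(M, Y) = 9 + M*(1 + 3) = 9 + M*4 = 9 + 4*M)
c(q, l) = -2 - 4*q (c(q, l) = 7 - (9 + 4*q) = 7 + (-9 - 4*q) = -2 - 4*q)
c(13, 6)**2 = (-2 - 4*13)**2 = (-2 - 52)**2 = (-54)**2 = 2916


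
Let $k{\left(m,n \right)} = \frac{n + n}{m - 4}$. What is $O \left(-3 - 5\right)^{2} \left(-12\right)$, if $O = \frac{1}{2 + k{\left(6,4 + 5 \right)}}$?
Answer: $- \frac{768}{11} \approx -69.818$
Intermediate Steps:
$k{\left(m,n \right)} = \frac{2 n}{-4 + m}$
$O = \frac{1}{11}$ ($O = \frac{1}{2 + \frac{2 \left(4 + 5\right)}{-4 + 6}} = \frac{1}{2 + 2 \cdot 9 \cdot \frac{1}{2}} = \frac{1}{2 + 9} = \frac{1}{11} \approx 0.090909$)
$O \left(-3 - 5\right)^{2} \left(-12\right) = \frac{\left(-3 - 5\right)^{2}}{11} \left(-12\right) = \frac{\left(-8\right)^{2}}{11} \left(-12\right) = \frac{1}{11} \cdot 64 \left(-12\right) = \frac{64}{11} \left(-12\right) = - \frac{768}{11}$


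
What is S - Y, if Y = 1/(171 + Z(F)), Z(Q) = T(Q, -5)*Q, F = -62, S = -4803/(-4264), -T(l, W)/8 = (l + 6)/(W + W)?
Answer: 70789309/62864152 ≈ 1.1261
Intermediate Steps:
T(l, W) = -4*(6 + l)/W (T(l, W) = -8*(l + 6)/(W + W) = -8*(6 + l)/(2*W) = -8*(6 + l)*1/(2*W) = -4*(6 + l)/W)
S = 4803/4264 (S = -4803*(-1/4264) = 4803/4264 ≈ 1.1264)
Z(Q) = Q*(24/5 + 4*Q/5) (Z(Q) = (4*(-6 - Q)/(-5))*Q = (4*(-⅕)*(-6 - Q))*Q = (24/5 + 4*Q/5)*Q = Q*(24/5 + 4*Q/5))
Y = 5/14743 (Y = 1/(171 + (⅘)*(-62)*(6 - 62)) = 1/(171 + (⅘)*(-62)*(-56)) = 1/(171 + 13888/5) = 1/(14743/5) = 5/14743 ≈ 0.00033914)
S - Y = 4803/4264 - 1*5/14743 = 4803/4264 - 5/14743 = 70789309/62864152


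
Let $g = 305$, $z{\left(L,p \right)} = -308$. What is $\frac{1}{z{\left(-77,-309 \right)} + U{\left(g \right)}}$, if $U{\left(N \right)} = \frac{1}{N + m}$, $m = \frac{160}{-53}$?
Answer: $- \frac{16005}{4929487} \approx -0.0032468$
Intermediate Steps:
$m = - \frac{160}{53}$ ($m = 160 \left(- \frac{1}{53}\right) = - \frac{160}{53} \approx -3.0189$)
$U{\left(N \right)} = \frac{1}{- \frac{160}{53} + N}$ ($U{\left(N \right)} = \frac{1}{N - \frac{160}{53}} = \frac{1}{- \frac{160}{53} + N}$)
$\frac{1}{z{\left(-77,-309 \right)} + U{\left(g \right)}} = \frac{1}{-308 + \frac{53}{-160 + 53 \cdot 305}} = \frac{1}{-308 + \frac{53}{-160 + 16165}} = \frac{1}{-308 + \frac{53}{16005}} = \frac{1}{- \frac{4929487}{16005}} = - \frac{16005}{4929487}$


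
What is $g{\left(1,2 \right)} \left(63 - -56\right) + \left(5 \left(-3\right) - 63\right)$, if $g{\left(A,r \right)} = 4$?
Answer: $398$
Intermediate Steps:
$g{\left(1,2 \right)} \left(63 - -56\right) + \left(5 \left(-3\right) - 63\right) = 4 \left(63 - -56\right) + \left(5 \left(-3\right) - 63\right) = 4 \left(63 + 56\right) - 78 = 4 \cdot 119 - 78 = 476 - 78 = 398$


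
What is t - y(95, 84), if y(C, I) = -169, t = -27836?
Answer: -27667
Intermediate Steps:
t - y(95, 84) = -27836 - 1*(-169) = -27836 + 169 = -27667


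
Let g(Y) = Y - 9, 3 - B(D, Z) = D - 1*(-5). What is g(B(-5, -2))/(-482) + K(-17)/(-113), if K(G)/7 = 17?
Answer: -28340/27233 ≈ -1.0406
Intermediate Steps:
B(D, Z) = -2 - D (B(D, Z) = 3 - (D - 1*(-5)) = 3 - (D + 5) = 3 - (5 + D) = 3 + (-5 - D) = -2 - D)
K(G) = 119 (K(G) = 7*17 = 119)
g(Y) = -9 + Y
g(B(-5, -2))/(-482) + K(-17)/(-113) = (-9 + (-2 - 1*(-5)))/(-482) + 119/(-113) = (-9 + (-2 + 5))*(-1/482) + 119*(-1/113) = (-9 + 3)*(-1/482) - 119/113 = -6*(-1/482) - 119/113 = 3/241 - 119/113 = -28340/27233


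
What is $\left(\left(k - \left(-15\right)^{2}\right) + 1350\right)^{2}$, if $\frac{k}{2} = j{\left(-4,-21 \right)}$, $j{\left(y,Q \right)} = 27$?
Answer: $1390041$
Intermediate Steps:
$k = 54$ ($k = 2 \cdot 27 = 54$)
$\left(\left(k - \left(-15\right)^{2}\right) + 1350\right)^{2} = \left(\left(54 - \left(-15\right)^{2}\right) + 1350\right)^{2} = \left(\left(54 - 225\right) + 1350\right)^{2} = \left(-171 + 1350\right)^{2} = 1179^{2} = 1390041$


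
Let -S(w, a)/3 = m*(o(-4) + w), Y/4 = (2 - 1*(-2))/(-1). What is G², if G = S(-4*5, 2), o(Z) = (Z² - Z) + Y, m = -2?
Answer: 9216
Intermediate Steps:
Y = -16 (Y = 4*((2 - 1*(-2))/(-1)) = 4*((2 + 2)*(-1)) = 4*(4*(-1)) = 4*(-4) = -16)
o(Z) = -16 + Z² - Z (o(Z) = (Z² - Z) - 16 = -16 + Z² - Z)
S(w, a) = 24 + 6*w (S(w, a) = -(-6)*((-16 + (-4)² - 1*(-4)) + w) = -(-6)*((-16 + 16 + 4) + w) = -(-6)*(4 + w) = -3*(-8 - 2*w) = 24 + 6*w)
G = -96 (G = 24 + 6*(-4*5) = 24 + 6*(-20) = 24 - 120 = -96)
G² = (-96)² = 9216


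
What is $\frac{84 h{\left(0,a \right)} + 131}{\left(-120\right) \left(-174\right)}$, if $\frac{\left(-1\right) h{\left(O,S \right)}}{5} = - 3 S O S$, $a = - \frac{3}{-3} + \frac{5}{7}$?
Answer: $\frac{131}{20880} \approx 0.0062739$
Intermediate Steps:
$a = \frac{12}{7}$ ($a = \left(-3\right) \left(- \frac{1}{3}\right) + 5 \cdot \frac{1}{7} = 1 + \frac{5}{7} = \frac{12}{7} \approx 1.7143$)
$h{\left(O,S \right)} = 15 O S^{2}$ ($h{\left(O,S \right)} = - 5 - 3 S O S = - 5 - 3 O S S = - 5 \left(- 3 O S^{2}\right) = 15 O S^{2}$)
$\frac{84 h{\left(0,a \right)} + 131}{\left(-120\right) \left(-174\right)} = \frac{84 \cdot 15 \cdot 0 \left(\frac{12}{7}\right)^{2} + 131}{\left(-120\right) \left(-174\right)} = \frac{84 \cdot 15 \cdot 0 \cdot \frac{144}{49} + 131}{20880} = \left(84 \cdot 0 + 131\right) \frac{1}{20880} = \left(0 + 131\right) \frac{1}{20880} = 131 \cdot \frac{1}{20880} = \frac{131}{20880}$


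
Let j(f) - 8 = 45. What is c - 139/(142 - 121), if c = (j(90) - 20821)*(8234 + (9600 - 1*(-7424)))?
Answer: -11015721163/21 ≈ -5.2456e+8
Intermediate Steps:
j(f) = 53 (j(f) = 8 + 45 = 53)
c = -524558144 (c = (53 - 20821)*(8234 + (9600 - 1*(-7424))) = -20768*(8234 + (9600 + 7424)) = -20768*(8234 + 17024) = -20768*25258 = -524558144)
c - 139/(142 - 121) = -524558144 - 139/(142 - 121) = -524558144 - 139/21 = -11015721163/21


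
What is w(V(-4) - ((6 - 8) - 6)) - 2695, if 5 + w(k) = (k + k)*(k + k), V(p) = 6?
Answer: -1916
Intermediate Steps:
w(k) = -5 + 4*k**2 (w(k) = -5 + (k + k)*(k + k) = -5 + (2*k)*(2*k) = -5 + 4*k**2)
w(V(-4) - ((6 - 8) - 6)) - 2695 = (-5 + 4*(6 - ((6 - 8) - 6))**2) - 2695 = (-5 + 4*(6 - (-2 - 6))**2) - 2695 = (-5 + 4*(6 - 1*(-8))**2) - 2695 = (-5 + 4*(6 + 8)**2) - 2695 = (-5 + 4*14**2) - 2695 = (-5 + 4*196) - 2695 = (-5 + 784) - 2695 = 779 - 2695 = -1916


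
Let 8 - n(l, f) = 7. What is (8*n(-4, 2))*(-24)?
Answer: -192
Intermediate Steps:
n(l, f) = 1 (n(l, f) = 8 - 1*7 = 8 - 7 = 1)
(8*n(-4, 2))*(-24) = (8*1)*(-24) = 8*(-24) = -192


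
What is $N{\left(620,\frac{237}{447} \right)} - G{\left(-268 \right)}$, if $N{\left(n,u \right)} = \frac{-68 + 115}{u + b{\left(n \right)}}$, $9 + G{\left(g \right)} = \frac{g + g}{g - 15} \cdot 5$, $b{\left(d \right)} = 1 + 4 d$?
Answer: $- \frac{47194635}{104638684} \approx -0.45102$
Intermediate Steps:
$G{\left(g \right)} = -9 + \frac{10 g}{-15 + g}$ ($G{\left(g \right)} = -9 + \frac{g + g}{g - 15} \cdot 5 = -9 + \frac{2 g}{-15 + g} 5 = -9 + \frac{10 g}{-15 + g}$)
$N{\left(n,u \right)} = \frac{47}{1 + u + 4 n}$ ($N{\left(n,u \right)} = \frac{-68 + 115}{u + \left(1 + 4 n\right)} = \frac{47}{1 + u + 4 n}$)
$N{\left(620,\frac{237}{447} \right)} - G{\left(-268 \right)} = \frac{47}{1 + \frac{237}{447} + 4 \cdot 620} - \frac{135 - 268}{-15 - 268} = \frac{47}{1 + 237 \cdot \frac{1}{447} + 2480} - \frac{1}{-283} \left(-133\right) = \frac{47}{1 + \frac{79}{149} + 2480} - \left(- \frac{1}{283}\right) \left(-133\right) = \frac{47}{\frac{369748}{149}} - \frac{133}{283} = 47 \cdot \frac{149}{369748} - \frac{133}{283} = \frac{7003}{369748} - \frac{133}{283} = - \frac{47194635}{104638684}$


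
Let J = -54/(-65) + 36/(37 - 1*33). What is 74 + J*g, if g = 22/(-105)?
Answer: 163664/2275 ≈ 71.940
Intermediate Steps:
g = -22/105 (g = 22*(-1/105) = -22/105 ≈ -0.20952)
J = 639/65 (J = -54*(-1/65) + 36/(37 - 33) = 54/65 + 36/4 = 54/65 + 36*(¼) = 54/65 + 9 = 639/65 ≈ 9.8308)
74 + J*g = 74 + (639/65)*(-22/105) = 74 - 4686/2275 = 163664/2275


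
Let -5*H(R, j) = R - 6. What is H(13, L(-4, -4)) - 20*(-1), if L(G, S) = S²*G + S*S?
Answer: 93/5 ≈ 18.600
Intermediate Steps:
L(G, S) = S² + G*S² (L(G, S) = G*S² + S² = S² + G*S²)
H(R, j) = 6/5 - R/5 (H(R, j) = -(R - 6)/5 = -(-6 + R)/5 = 6/5 - R/5)
H(13, L(-4, -4)) - 20*(-1) = (6/5 - ⅕*13) - 20*(-1) = (6/5 - 13/5) + 20 = -7/5 + 20 = 93/5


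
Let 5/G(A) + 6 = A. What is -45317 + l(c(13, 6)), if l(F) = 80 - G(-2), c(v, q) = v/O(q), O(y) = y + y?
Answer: -361891/8 ≈ -45236.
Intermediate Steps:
O(y) = 2*y
G(A) = 5/(-6 + A)
c(v, q) = v/(2*q) (c(v, q) = v/((2*q)) = v*(1/(2*q)) = v/(2*q))
l(F) = 645/8 (l(F) = 80 - 5/(-6 - 2) = 80 - 5/(-8) = 80 - 5*(-1)/8 = 80 - 1*(-5/8) = 80 + 5/8 = 645/8)
-45317 + l(c(13, 6)) = -45317 + 645/8 = -361891/8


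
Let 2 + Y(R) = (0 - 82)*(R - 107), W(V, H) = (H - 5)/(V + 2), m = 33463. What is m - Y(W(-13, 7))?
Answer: 271437/11 ≈ 24676.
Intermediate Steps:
W(V, H) = (-5 + H)/(2 + V)
Y(R) = 8772 - 82*R (Y(R) = -2 + (0 - 82)*(R - 107) = -2 - 82*(-107 + R) = -2 + (8774 - 82*R) = 8772 - 82*R)
m - Y(W(-13, 7)) = 33463 - (8772 - 82*(-5 + 7)/(2 - 13)) = 33463 - (8772 - 82*2/(-11)) = 33463 - (8772 - (-82)*2/11) = 33463 - (8772 - 82*(-2/11)) = 33463 - (8772 + 164/11) = 33463 - 1*96656/11 = 33463 - 96656/11 = 271437/11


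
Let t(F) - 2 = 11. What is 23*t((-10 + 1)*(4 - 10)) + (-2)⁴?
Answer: 315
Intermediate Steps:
t(F) = 13 (t(F) = 2 + 11 = 13)
23*t((-10 + 1)*(4 - 10)) + (-2)⁴ = 23*13 + (-2)⁴ = 299 + 16 = 315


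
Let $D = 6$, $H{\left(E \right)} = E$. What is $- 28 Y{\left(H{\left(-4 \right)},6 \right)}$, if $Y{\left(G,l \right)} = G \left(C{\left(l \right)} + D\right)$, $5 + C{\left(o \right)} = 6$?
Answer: $784$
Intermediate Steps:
$C{\left(o \right)} = 1$ ($C{\left(o \right)} = -5 + 6 = 1$)
$Y{\left(G,l \right)} = 7 G$ ($Y{\left(G,l \right)} = G \left(1 + 6\right) = G 7 = 7 G$)
$- 28 Y{\left(H{\left(-4 \right)},6 \right)} = - 28 \cdot 7 \left(-4\right) = \left(-28\right) \left(-28\right) = 784$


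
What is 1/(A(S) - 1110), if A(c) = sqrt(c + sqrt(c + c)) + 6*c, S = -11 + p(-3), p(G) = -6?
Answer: 1/(-1212 + sqrt(-17 + I*sqrt(34))) ≈ -0.00082555 - 2.85e-6*I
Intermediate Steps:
S = -17 (S = -11 - 6 = -17)
A(c) = sqrt(c + sqrt(2)*sqrt(c)) + 6*c (A(c) = sqrt(c + sqrt(2*c)) + 6*c = sqrt(c + sqrt(2)*sqrt(c)) + 6*c)
1/(A(S) - 1110) = 1/((sqrt(-17 + sqrt(2)*sqrt(-17)) + 6*(-17)) - 1110) = 1/((sqrt(-17 + sqrt(2)*(I*sqrt(17))) - 102) - 1110) = 1/((sqrt(-17 + I*sqrt(34)) - 102) - 1110) = 1/((-102 + sqrt(-17 + I*sqrt(34))) - 1110) = 1/(-1212 + sqrt(-17 + I*sqrt(34)))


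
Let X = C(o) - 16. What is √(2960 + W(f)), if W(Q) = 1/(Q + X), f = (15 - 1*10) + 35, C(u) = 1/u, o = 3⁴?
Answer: √11197911545/1945 ≈ 54.406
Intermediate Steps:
o = 81
C(u) = 1/u
f = 40 (f = (15 - 10) + 35 = 5 + 35 = 40)
X = -1295/81 (X = 1/81 - 16 = -1295/81 ≈ -15.988)
W(Q) = 1/(-1295/81 + Q) (W(Q) = 1/(Q - 1295/81) = 1/(-1295/81 + Q))
√(2960 + W(f)) = √(2960 + 81/(-1295 + 81*40)) = √(2960 + 81/(-1295 + 3240)) = √(2960 + 81/1945) = √(5757281/1945) = √11197911545/1945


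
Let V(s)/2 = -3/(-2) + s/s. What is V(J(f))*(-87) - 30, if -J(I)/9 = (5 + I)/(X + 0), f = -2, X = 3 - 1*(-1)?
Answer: -465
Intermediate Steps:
X = 4 (X = 3 + 1 = 4)
J(I) = -45/4 - 9*I/4 (J(I) = -9*(5 + I)/(4 + 0) = -9*(5 + I)/4 = -9*(5/4 + I/4) = -45/4 - 9*I/4)
V(s) = 5 (V(s) = 2*(-3/(-2) + s/s) = 2*(-3*(-1/2) + 1) = 2*(3/2 + 1) = 2*(5/2) = 5)
V(J(f))*(-87) - 30 = 5*(-87) - 30 = -435 - 30 = -465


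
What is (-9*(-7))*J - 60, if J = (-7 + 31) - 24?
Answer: -60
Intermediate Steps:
J = 0 (J = 24 - 24 = 0)
(-9*(-7))*J - 60 = -9*(-7)*0 - 60 = 63*0 - 60 = 0 - 60 = -60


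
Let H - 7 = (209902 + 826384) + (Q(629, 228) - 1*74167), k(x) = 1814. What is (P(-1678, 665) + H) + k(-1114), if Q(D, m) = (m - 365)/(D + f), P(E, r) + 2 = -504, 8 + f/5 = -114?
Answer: 18305109/19 ≈ 9.6343e+5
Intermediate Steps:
f = -610 (f = -40 + 5*(-114) = -40 - 570 = -610)
P(E, r) = -506 (P(E, r) = -2 - 504 = -506)
Q(D, m) = (-365 + m)/(-610 + D) (Q(D, m) = (m - 365)/(D - 610) = (-365 + m)/(-610 + D))
H = 18280257/19 (H = 7 + ((209902 + 826384) + ((-365 + 228)/(-610 + 629) - 1*74167)) = 7 + (1036286 + (-137/19 - 74167)) = 7 + (1036286 - 1409310/19) = 7 + 18280124/19 = 18280257/19 ≈ 9.6212e+5)
(P(-1678, 665) + H) + k(-1114) = (-506 + 18280257/19) + 1814 = 18270643/19 + 1814 = 18305109/19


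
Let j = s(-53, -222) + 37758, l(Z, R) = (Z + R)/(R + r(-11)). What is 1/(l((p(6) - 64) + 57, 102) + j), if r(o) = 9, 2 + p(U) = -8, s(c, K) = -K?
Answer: 111/4215865 ≈ 2.6329e-5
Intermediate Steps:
p(U) = -10 (p(U) = -2 - 8 = -10)
l(Z, R) = (R + Z)/(9 + R) (l(Z, R) = (Z + R)/(R + 9) = (R + Z)/(9 + R))
j = 37980 (j = -1*(-222) + 37758 = 222 + 37758 = 37980)
1/(l((p(6) - 64) + 57, 102) + j) = 1/((102 + ((-10 - 64) + 57))/(9 + 102) + 37980) = 1/((102 + (-74 + 57))/111 + 37980) = 1/((102 - 17)/111 + 37980) = 1/((1/111)*85 + 37980) = 1/(85/111 + 37980) = 1/(4215865/111) = 111/4215865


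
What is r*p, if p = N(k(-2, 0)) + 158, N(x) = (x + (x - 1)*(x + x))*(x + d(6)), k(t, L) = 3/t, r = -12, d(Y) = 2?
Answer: -1932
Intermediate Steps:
N(x) = (2 + x)*(x + 2*x*(-1 + x)) (N(x) = (x + (x - 1)*(x + x))*(x + 2) = (x + (-1 + x)*(2*x))*(2 + x) = (x + 2*x*(-1 + x))*(2 + x) = (2 + x)*(x + 2*x*(-1 + x)))
p = 161 (p = (3/(-2))*(-2 + 2*(3/(-2))**2 + 3*(3/(-2))) + 158 = (3*(-1/2))*(-2 + 2*(3*(-1/2))**2 + 3*(3*(-1/2))) + 158 = -3*(-2 + 2*(-3/2)**2 + 3*(-3/2))/2 + 158 = -3*(-2 + 2*(9/4) - 9/2)/2 + 158 = -3*(-2 + 9/2 - 9/2)/2 + 158 = -3/2*(-2) + 158 = 3 + 158 = 161)
r*p = -12*161 = -1932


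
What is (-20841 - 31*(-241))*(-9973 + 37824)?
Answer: -372367870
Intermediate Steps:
(-20841 - 31*(-241))*(-9973 + 37824) = (-20841 + 7471)*27851 = -13370*27851 = -372367870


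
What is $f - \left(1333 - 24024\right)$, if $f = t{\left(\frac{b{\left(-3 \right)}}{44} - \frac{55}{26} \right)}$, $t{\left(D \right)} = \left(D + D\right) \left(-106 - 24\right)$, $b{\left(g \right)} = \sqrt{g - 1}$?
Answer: $23241 - \frac{130 i}{11} \approx 23241.0 - 11.818 i$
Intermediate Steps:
$b{\left(g \right)} = \sqrt{-1 + g}$
$t{\left(D \right)} = - 260 D$ ($t{\left(D \right)} = 2 D \left(-130\right) = - 260 D$)
$f = 550 - \frac{130 i}{11}$ ($f = - 260 \left(\frac{\sqrt{-1 - 3}}{44} - \frac{55}{26}\right) = - 260 \left(\sqrt{-4} \cdot \frac{1}{44} - \frac{55}{26}\right) = - 260 \left(2 i \frac{1}{44} - \frac{55}{26}\right) = - 260 \left(\frac{i}{22} - \frac{55}{26}\right) = - 260 \left(- \frac{55}{26} + \frac{i}{22}\right) = 550 - \frac{130 i}{11} \approx 550.0 - 11.818 i$)
$f - \left(1333 - 24024\right) = \left(550 - \frac{130 i}{11}\right) - \left(1333 - 24024\right) = \left(550 - \frac{130 i}{11}\right) - -22691 = \left(550 - \frac{130 i}{11}\right) + 22691 = 23241 - \frac{130 i}{11}$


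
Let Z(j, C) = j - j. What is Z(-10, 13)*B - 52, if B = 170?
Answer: -52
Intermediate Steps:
Z(j, C) = 0
Z(-10, 13)*B - 52 = 0*170 - 52 = 0 - 52 = -52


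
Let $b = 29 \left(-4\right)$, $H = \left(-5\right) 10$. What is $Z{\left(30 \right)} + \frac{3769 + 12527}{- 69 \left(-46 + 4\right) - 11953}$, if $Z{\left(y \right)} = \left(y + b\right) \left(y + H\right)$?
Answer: $\frac{15558304}{9055} \approx 1718.2$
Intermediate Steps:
$H = -50$
$b = -116$
$Z{\left(y \right)} = \left(-116 + y\right) \left(-50 + y\right)$ ($Z{\left(y \right)} = \left(y - 116\right) \left(y - 50\right) = \left(-116 + y\right) \left(-50 + y\right)$)
$Z{\left(30 \right)} + \frac{3769 + 12527}{- 69 \left(-46 + 4\right) - 11953} = \left(5800 + 30^{2} - 4980\right) + \frac{3769 + 12527}{- 69 \left(-46 + 4\right) - 11953} = \left(5800 + 900 - 4980\right) + \frac{16296}{\left(-69\right) \left(-42\right) - 11953} = 1720 + \frac{16296}{2898 - 11953} = 1720 + \frac{16296}{-9055} = 1720 + 16296 \left(- \frac{1}{9055}\right) = 1720 - \frac{16296}{9055} = \frac{15558304}{9055}$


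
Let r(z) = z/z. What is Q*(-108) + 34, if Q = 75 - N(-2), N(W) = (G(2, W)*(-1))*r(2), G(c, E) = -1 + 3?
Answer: -8282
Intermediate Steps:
r(z) = 1
G(c, E) = 2
N(W) = -2 (N(W) = (2*(-1))*1 = -2*1 = -2)
Q = 77 (Q = 75 - 1*(-2) = 75 + 2 = 77)
Q*(-108) + 34 = 77*(-108) + 34 = -8316 + 34 = -8282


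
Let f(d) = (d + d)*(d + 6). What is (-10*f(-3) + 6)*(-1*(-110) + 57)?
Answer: 31062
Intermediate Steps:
f(d) = 2*d*(6 + d) (f(d) = (2*d)*(6 + d) = 2*d*(6 + d))
(-10*f(-3) + 6)*(-1*(-110) + 57) = (-20*(-3)*(6 - 3) + 6)*(-1*(-110) + 57) = (-20*(-3)*3 + 6)*(110 + 57) = (-10*(-18) + 6)*167 = (180 + 6)*167 = 186*167 = 31062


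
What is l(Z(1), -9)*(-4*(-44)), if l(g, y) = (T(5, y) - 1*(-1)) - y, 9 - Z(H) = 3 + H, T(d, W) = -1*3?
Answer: 1232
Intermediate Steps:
T(d, W) = -3
Z(H) = 6 - H (Z(H) = 9 - (3 + H) = 9 + (-3 - H) = 6 - H)
l(g, y) = -2 - y (l(g, y) = (-3 - 1*(-1)) - y = (-3 + 1) - y = -2 - y)
l(Z(1), -9)*(-4*(-44)) = (-2 - 1*(-9))*(-4*(-44)) = (-2 + 9)*176 = 7*176 = 1232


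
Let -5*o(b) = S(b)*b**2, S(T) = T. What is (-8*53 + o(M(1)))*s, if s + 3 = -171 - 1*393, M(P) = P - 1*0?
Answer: 1202607/5 ≈ 2.4052e+5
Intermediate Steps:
M(P) = P (M(P) = P + 0 = P)
s = -567 (s = -3 + (-171 - 1*393) = -3 + (-171 - 393) = -3 - 564 = -567)
o(b) = -b**3/5 (o(b) = -b*b**2/5 = -b**3/5)
(-8*53 + o(M(1)))*s = (-8*53 - 1/5*1**3)*(-567) = (-424 - 1/5*1)*(-567) = (-424 - 1/5)*(-567) = -2121/5*(-567) = 1202607/5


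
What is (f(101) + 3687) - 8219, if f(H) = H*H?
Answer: 5669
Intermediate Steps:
f(H) = H²
(f(101) + 3687) - 8219 = (101² + 3687) - 8219 = (10201 + 3687) - 8219 = 13888 - 8219 = 5669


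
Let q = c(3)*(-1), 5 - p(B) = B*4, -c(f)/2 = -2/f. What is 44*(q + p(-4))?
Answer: 2596/3 ≈ 865.33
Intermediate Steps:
c(f) = 4/f (c(f) = -(-4)/f = 4/f)
p(B) = 5 - 4*B (p(B) = 5 - B*4 = 5 - 4*B)
q = -4/3 (q = (4/3)*(-1) = -4/3 ≈ -1.3333)
44*(q + p(-4)) = 44*(-4/3 + (5 - 4*(-4))) = 44*(-4/3 + (5 + 16)) = 44*(-4/3 + 21) = 44*(59/3) = 2596/3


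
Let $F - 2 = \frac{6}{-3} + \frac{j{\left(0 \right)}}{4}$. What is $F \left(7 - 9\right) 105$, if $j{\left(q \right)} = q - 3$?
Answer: $\frac{315}{2} \approx 157.5$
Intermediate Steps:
$j{\left(q \right)} = -3 + q$
$F = - \frac{3}{4}$ ($F = 2 + \left(\frac{6}{-3} + \frac{-3 + 0}{4}\right) = 2 + \left(6 \left(- \frac{1}{3}\right) - \frac{3}{4}\right) = 2 - \frac{11}{4} = - \frac{3}{4} \approx -0.75$)
$F \left(7 - 9\right) 105 = - \frac{3 \left(7 - 9\right)}{4} \cdot 105 = \left(- \frac{3}{4}\right) \left(-2\right) 105 = \frac{3}{2} \cdot 105 = \frac{315}{2}$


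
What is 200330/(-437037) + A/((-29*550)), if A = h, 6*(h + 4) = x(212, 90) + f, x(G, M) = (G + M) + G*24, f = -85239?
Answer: 1748430589/4647160100 ≈ 0.37624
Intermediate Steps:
x(G, M) = M + 25*G (x(G, M) = (G + M) + 24*G = M + 25*G)
h = -79873/6 (h = -4 + ((90 + 25*212) - 85239)/6 = -4 + ((90 + 5300) - 85239)/6 = -4 + (5390 - 85239)/6 = -4 + (⅙)*(-79849) = -4 - 79849/6 = -79873/6 ≈ -13312.)
A = -79873/6 ≈ -13312.
200330/(-437037) + A/((-29*550)) = 200330/(-437037) - 79873/(6*((-29*550))) = 200330*(-1/437037) - 79873/6/(-15950) = -200330/437037 - 79873/6*(-1/15950) = -200330/437037 + 79873/95700 = 1748430589/4647160100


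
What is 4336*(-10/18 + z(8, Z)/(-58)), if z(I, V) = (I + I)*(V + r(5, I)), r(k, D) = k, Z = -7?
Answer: -4336/261 ≈ -16.613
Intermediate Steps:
z(I, V) = 2*I*(5 + V) (z(I, V) = (I + I)*(V + 5) = (2*I)*(5 + V) = 2*I*(5 + V))
4336*(-10/18 + z(8, Z)/(-58)) = 4336*(-10/18 + (2*8*(5 - 7))/(-58)) = 4336*(-10*1/18 + (2*8*(-2))*(-1/58)) = 4336*(-5/9 - 32*(-1/58)) = 4336*(-5/9 + 16/29) = 4336*(-1/261) = -4336/261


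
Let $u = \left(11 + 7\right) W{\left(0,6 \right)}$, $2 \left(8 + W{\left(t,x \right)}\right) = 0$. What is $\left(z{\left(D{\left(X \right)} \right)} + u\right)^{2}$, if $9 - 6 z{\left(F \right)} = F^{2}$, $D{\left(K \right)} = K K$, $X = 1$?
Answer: $\frac{183184}{9} \approx 20354.0$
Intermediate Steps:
$W{\left(t,x \right)} = -8$ ($W{\left(t,x \right)} = -8 + \frac{1}{2} \cdot 0 = -8 + 0 = -8$)
$D{\left(K \right)} = K^{2}$
$u = -144$ ($u = \left(11 + 7\right) \left(-8\right) = 18 \left(-8\right) = -144$)
$z{\left(F \right)} = \frac{3}{2} - \frac{F^{2}}{6}$
$\left(z{\left(D{\left(X \right)} \right)} + u\right)^{2} = \left(\left(\frac{3}{2} - \frac{\left(1^{2}\right)^{2}}{6}\right) - 144\right)^{2} = \left(\left(\frac{3}{2} - \frac{1^{2}}{6}\right) - 144\right)^{2} = \left(\left(\frac{3}{2} - \frac{1}{6}\right) - 144\right)^{2} = \left(\frac{4}{3} - 144\right)^{2} = \left(- \frac{428}{3}\right)^{2} = \frac{183184}{9}$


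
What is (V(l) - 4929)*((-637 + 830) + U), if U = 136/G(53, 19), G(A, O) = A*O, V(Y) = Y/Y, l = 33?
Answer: -958431936/1007 ≈ -9.5177e+5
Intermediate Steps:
V(Y) = 1
U = 136/1007 (U = 136/((53*19)) = 136/1007 ≈ 0.13505)
(V(l) - 4929)*((-637 + 830) + U) = (1 - 4929)*((-637 + 830) + 136/1007) = -4928*(193 + 136/1007) = -4928*194487/1007 = -958431936/1007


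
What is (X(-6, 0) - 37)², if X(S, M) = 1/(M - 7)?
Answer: 67600/49 ≈ 1379.6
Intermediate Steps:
X(S, M) = 1/(-7 + M)
(X(-6, 0) - 37)² = (1/(-7 + 0) - 37)² = (1/(-7) - 37)² = (-⅐ - 37)² = (-260/7)² = 67600/49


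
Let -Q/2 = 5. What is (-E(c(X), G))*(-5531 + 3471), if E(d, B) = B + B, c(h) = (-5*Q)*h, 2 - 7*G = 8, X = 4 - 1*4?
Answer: -24720/7 ≈ -3531.4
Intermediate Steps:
Q = -10 (Q = -2*5 = -10)
X = 0 (X = 4 - 4 = 0)
G = -6/7 (G = 2/7 - ⅐*8 = 2/7 - 8/7 = -6/7 ≈ -0.85714)
c(h) = 50*h (c(h) = (-5*(-10))*h = 50*h)
E(d, B) = 2*B
(-E(c(X), G))*(-5531 + 3471) = (-2*(-6)/7)*(-5531 + 3471) = -1*(-12/7)*(-2060) = (12/7)*(-2060) = -24720/7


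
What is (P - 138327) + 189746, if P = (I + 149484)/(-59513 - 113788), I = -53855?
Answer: 8910868490/173301 ≈ 51418.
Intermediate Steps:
P = -95629/173301 (P = (-53855 + 149484)/(-59513 - 113788) = 95629/(-173301) = 95629*(-1/173301) = -95629/173301 ≈ -0.55181)
(P - 138327) + 189746 = (-95629/173301 - 138327) + 189746 = -23972303056/173301 + 189746 = 8910868490/173301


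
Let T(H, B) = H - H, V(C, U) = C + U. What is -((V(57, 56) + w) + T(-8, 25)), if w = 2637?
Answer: -2750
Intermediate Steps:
T(H, B) = 0
-((V(57, 56) + w) + T(-8, 25)) = -(((57 + 56) + 2637) + 0) = -((113 + 2637) + 0) = -(2750 + 0) = -1*2750 = -2750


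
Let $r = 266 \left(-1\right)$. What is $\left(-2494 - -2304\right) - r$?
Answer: $76$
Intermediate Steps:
$r = -266$
$\left(-2494 - -2304\right) - r = \left(-2494 - -2304\right) - -266 = \left(-2494 + 2304\right) + 266 = -190 + 266 = 76$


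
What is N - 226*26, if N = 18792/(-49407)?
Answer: -96778108/16469 ≈ -5876.4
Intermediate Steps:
N = -6264/16469 (N = 18792*(-1/49407) = -6264/16469 ≈ -0.38035)
N - 226*26 = -6264/16469 - 226*26 = -6264/16469 - 1*5876 = -6264/16469 - 5876 = -96778108/16469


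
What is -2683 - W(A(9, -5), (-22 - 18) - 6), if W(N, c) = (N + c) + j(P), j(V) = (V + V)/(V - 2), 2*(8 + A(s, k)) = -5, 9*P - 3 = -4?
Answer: -99811/38 ≈ -2626.6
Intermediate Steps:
P = -⅑ (P = ⅓ + (⅑)*(-4) = ⅓ - 4/9 = -⅑ ≈ -0.11111)
A(s, k) = -21/2 (A(s, k) = -8 + (½)*(-5) = -8 - 5/2 = -21/2)
j(V) = 2*V/(-2 + V) (j(V) = (2*V)/(-2 + V) = 2*V/(-2 + V))
W(N, c) = 2/19 + N + c (W(N, c) = (N + c) + 2*(-⅑)/(-2 - ⅑) = (N + c) + 2*(-⅑)/(-19/9) = (N + c) + 2*(-⅑)*(-9/19) = (N + c) + 2/19 = 2/19 + N + c)
-2683 - W(A(9, -5), (-22 - 18) - 6) = -2683 - (2/19 - 21/2 + ((-22 - 18) - 6)) = -2683 - (2/19 - 21/2 + (-40 - 6)) = -2683 - (2/19 - 21/2 - 46) = -2683 - 1*(-2143/38) = -2683 + 2143/38 = -99811/38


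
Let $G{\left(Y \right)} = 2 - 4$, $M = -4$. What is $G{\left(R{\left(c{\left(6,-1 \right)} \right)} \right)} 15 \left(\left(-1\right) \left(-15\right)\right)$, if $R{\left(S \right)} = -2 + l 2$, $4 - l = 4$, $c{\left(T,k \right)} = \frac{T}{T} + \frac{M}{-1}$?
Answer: $-450$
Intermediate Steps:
$c{\left(T,k \right)} = 5$ ($c{\left(T,k \right)} = \frac{T}{T} - \frac{4}{-1} = 1 - -4 = 1 + 4 = 5$)
$l = 0$ ($l = 4 - 4 = 0$)
$R{\left(S \right)} = -2$ ($R{\left(S \right)} = -2 + 0 \cdot 2 = -2 + 0 = -2$)
$G{\left(Y \right)} = -2$
$G{\left(R{\left(c{\left(6,-1 \right)} \right)} \right)} 15 \left(\left(-1\right) \left(-15\right)\right) = \left(-2\right) 15 \left(\left(-1\right) \left(-15\right)\right) = \left(-30\right) 15 = -450$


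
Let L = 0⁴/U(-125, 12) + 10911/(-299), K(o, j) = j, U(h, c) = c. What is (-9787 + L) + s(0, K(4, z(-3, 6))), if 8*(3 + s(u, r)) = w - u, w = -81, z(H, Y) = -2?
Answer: -23529187/2392 ≈ -9836.6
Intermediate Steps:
s(u, r) = -105/8 - u/8 (s(u, r) = -3 + (-81 - u)/8 = -3 + (-81/8 - u/8) = -105/8 - u/8)
L = -10911/299 (L = 0⁴/12 + 10911/(-299) = 0*(1/12) + 10911*(-1/299) = 0 - 10911/299 = -10911/299 ≈ -36.492)
(-9787 + L) + s(0, K(4, z(-3, 6))) = (-9787 - 10911/299) + (-105/8 - ⅛*0) = -2937224/299 + (-105/8 + 0) = -2937224/299 - 105/8 = -23529187/2392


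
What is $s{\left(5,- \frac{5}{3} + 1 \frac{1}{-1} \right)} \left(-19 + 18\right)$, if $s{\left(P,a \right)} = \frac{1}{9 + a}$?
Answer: $- \frac{3}{19} \approx -0.15789$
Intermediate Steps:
$s{\left(5,- \frac{5}{3} + 1 \frac{1}{-1} \right)} \left(-19 + 18\right) = \frac{-19 + 18}{9 + \left(- \frac{5}{3} + 1 \frac{1}{-1}\right)} = \frac{1}{9 + \left(\left(-5\right) \frac{1}{3} + 1 \left(-1\right)\right)} \left(-1\right) = \frac{1}{9 - \frac{8}{3}} \left(-1\right) = \frac{1}{\frac{19}{3}} \left(-1\right) = \frac{3}{19} \left(-1\right) = - \frac{3}{19}$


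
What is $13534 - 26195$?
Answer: $-12661$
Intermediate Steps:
$13534 - 26195 = -12661$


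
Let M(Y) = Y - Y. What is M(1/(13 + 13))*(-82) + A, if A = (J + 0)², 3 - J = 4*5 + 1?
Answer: 324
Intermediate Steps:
J = -18 (J = 3 - (4*5 + 1) = 3 - (20 + 1) = 3 - 1*21 = 3 - 21 = -18)
M(Y) = 0
A = 324 (A = (-18 + 0)² = (-18)² = 324)
M(1/(13 + 13))*(-82) + A = 0*(-82) + 324 = 0 + 324 = 324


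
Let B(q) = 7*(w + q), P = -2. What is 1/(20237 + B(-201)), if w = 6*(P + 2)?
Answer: 1/18830 ≈ 5.3107e-5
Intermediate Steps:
w = 0 (w = 6*(-2 + 2) = 6*0 = 0)
B(q) = 7*q (B(q) = 7*(0 + q) = 7*q)
1/(20237 + B(-201)) = 1/(20237 + 7*(-201)) = 1/(20237 - 1407) = 1/18830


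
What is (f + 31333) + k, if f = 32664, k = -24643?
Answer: 39354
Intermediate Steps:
(f + 31333) + k = (32664 + 31333) - 24643 = 63997 - 24643 = 39354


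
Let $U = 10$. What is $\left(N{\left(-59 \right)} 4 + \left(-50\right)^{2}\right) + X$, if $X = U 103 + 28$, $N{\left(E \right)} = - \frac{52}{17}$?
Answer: $\frac{60278}{17} \approx 3545.8$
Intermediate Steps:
$N{\left(E \right)} = - \frac{52}{17}$ ($N{\left(E \right)} = \left(-52\right) \frac{1}{17} = - \frac{52}{17}$)
$X = 1058$ ($X = 10 \cdot 103 + 28 = 1030 + 28 = 1058$)
$\left(N{\left(-59 \right)} 4 + \left(-50\right)^{2}\right) + X = \left(\left(- \frac{52}{17}\right) 4 + \left(-50\right)^{2}\right) + 1058 = \left(- \frac{208}{17} + 2500\right) + 1058 = \frac{42292}{17} + 1058 = \frac{60278}{17}$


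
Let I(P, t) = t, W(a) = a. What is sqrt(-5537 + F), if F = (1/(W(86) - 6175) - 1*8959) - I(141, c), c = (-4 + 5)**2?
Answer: 3*I*sqrt(59721070314)/6089 ≈ 120.4*I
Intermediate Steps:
c = 1 (c = 1**2 = 1)
F = -54557441/6089 (F = (1/(86 - 6175) - 1*8959) - 1*1 = (1/(-6089) - 8959) - 1 = (-1/6089 - 8959) - 1 = -54551352/6089 - 1 = -54557441/6089 ≈ -8960.0)
sqrt(-5537 + F) = sqrt(-5537 - 54557441/6089) = sqrt(-88272234/6089) = 3*I*sqrt(59721070314)/6089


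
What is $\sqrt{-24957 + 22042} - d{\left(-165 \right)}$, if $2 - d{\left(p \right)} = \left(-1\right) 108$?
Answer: $-110 + i \sqrt{2915} \approx -110.0 + 53.991 i$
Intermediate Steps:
$d{\left(p \right)} = 110$ ($d{\left(p \right)} = 2 - \left(-1\right) 108 = 2 - -108 = 2 + 108 = 110$)
$\sqrt{-24957 + 22042} - d{\left(-165 \right)} = \sqrt{-24957 + 22042} - 110 = \sqrt{-2915} - 110 = i \sqrt{2915} - 110 = -110 + i \sqrt{2915}$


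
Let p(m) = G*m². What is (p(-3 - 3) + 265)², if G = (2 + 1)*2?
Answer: 231361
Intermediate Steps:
G = 6 (G = 3*2 = 6)
p(m) = 6*m²
(p(-3 - 3) + 265)² = (6*(-3 - 3)² + 265)² = (6*(-6)² + 265)² = (6*36 + 265)² = (216 + 265)² = 481² = 231361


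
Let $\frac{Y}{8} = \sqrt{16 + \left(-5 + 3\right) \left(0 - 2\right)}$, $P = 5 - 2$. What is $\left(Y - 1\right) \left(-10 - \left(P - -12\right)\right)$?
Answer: $25 - 400 \sqrt{5} \approx -869.43$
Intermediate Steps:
$P = 3$ ($P = 5 - 2 = 3$)
$Y = 16 \sqrt{5}$ ($Y = 8 \sqrt{16 + \left(-5 + 3\right) \left(0 - 2\right)} = 8 \sqrt{16 - -4} = 8 \sqrt{16 + 4} = 8 \sqrt{20} = 8 \cdot 2 \sqrt{5} = 16 \sqrt{5} \approx 35.777$)
$\left(Y - 1\right) \left(-10 - \left(P - -12\right)\right) = \left(16 \sqrt{5} - 1\right) \left(-10 - \left(3 - -12\right)\right) = \left(-1 + 16 \sqrt{5}\right) \left(-10 - \left(3 + 12\right)\right) = \left(-1 + 16 \sqrt{5}\right) \left(-10 - 15\right) = \left(-1 + 16 \sqrt{5}\right) \left(-25\right) = 25 - 400 \sqrt{5}$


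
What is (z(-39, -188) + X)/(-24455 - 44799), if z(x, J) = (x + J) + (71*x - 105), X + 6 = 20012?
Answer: -16905/69254 ≈ -0.24410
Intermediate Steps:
X = 20006 (X = -6 + 20012 = 20006)
z(x, J) = -105 + J + 72*x (z(x, J) = (J + x) + (-105 + 71*x) = -105 + J + 72*x)
(z(-39, -188) + X)/(-24455 - 44799) = ((-105 - 188 + 72*(-39)) + 20006)/(-24455 - 44799) = ((-105 - 188 - 2808) + 20006)/(-69254) = (-3101 + 20006)*(-1/69254) = 16905*(-1/69254) = -16905/69254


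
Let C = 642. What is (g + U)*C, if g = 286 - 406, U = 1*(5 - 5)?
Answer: -77040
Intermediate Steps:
U = 0 (U = 1*0 = 0)
g = -120
(g + U)*C = (-120 + 0)*642 = -120*642 = -77040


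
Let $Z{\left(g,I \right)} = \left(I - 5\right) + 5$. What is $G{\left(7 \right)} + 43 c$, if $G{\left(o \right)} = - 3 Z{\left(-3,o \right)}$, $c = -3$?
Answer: $-150$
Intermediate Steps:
$Z{\left(g,I \right)} = I$ ($Z{\left(g,I \right)} = \left(-5 + I\right) + 5 = I$)
$G{\left(o \right)} = - 3 o$
$G{\left(7 \right)} + 43 c = \left(-3\right) 7 + 43 \left(-3\right) = -21 - 129 = -150$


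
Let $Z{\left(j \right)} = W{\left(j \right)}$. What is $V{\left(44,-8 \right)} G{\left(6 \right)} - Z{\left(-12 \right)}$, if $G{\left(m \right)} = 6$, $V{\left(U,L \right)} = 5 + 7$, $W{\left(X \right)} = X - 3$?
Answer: $87$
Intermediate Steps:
$W{\left(X \right)} = -3 + X$
$Z{\left(j \right)} = -3 + j$
$V{\left(U,L \right)} = 12$
$V{\left(44,-8 \right)} G{\left(6 \right)} - Z{\left(-12 \right)} = 12 \cdot 6 - \left(-3 - 12\right) = 72 - -15 = 72 + 15 = 87$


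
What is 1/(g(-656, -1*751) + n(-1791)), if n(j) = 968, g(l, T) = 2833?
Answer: 1/3801 ≈ 0.00026309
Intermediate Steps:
1/(g(-656, -1*751) + n(-1791)) = 1/(2833 + 968) = 1/3801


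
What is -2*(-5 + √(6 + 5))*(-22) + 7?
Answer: -213 + 44*√11 ≈ -67.068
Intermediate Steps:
-2*(-5 + √(6 + 5))*(-22) + 7 = -2*(-5 + √11)*(-22) + 7 = (10 - 2*√11)*(-22) + 7 = (-220 + 44*√11) + 7 = -213 + 44*√11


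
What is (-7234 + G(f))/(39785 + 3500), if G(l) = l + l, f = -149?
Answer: -7532/43285 ≈ -0.17401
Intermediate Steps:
G(l) = 2*l
(-7234 + G(f))/(39785 + 3500) = (-7234 + 2*(-149))/(39785 + 3500) = (-7234 - 298)/43285 = -7532*1/43285 = -7532/43285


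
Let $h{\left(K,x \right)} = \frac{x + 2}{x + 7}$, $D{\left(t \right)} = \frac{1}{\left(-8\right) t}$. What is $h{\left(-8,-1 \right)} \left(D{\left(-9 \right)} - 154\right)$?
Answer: $- \frac{11087}{432} \approx -25.664$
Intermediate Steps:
$D{\left(t \right)} = - \frac{1}{8 t}$
$h{\left(K,x \right)} = \frac{2 + x}{7 + x}$
$h{\left(-8,-1 \right)} \left(D{\left(-9 \right)} - 154\right) = \frac{2 - 1}{7 - 1} \left(- \frac{1}{8 \left(-9\right)} - 154\right) = \frac{1}{6} \cdot 1 \left(\left(- \frac{1}{8}\right) \left(- \frac{1}{9}\right) - 154\right) = \frac{1}{6} \cdot 1 \left(\frac{1}{72} - 154\right) = \frac{1}{6} \left(- \frac{11087}{72}\right) = - \frac{11087}{432}$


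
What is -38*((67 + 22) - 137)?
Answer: 1824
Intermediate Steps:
-38*((67 + 22) - 137) = -38*(89 - 137) = -38*(-48) = 1824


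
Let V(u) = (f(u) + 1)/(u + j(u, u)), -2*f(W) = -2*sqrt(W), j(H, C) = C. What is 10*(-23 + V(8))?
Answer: -1835/8 + 5*sqrt(2)/4 ≈ -227.61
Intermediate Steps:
f(W) = sqrt(W) (f(W) = -(-1)*sqrt(W) = sqrt(W))
V(u) = (1 + sqrt(u))/(2*u) (V(u) = (sqrt(u) + 1)/(u + u) = (1 + sqrt(u))/((2*u)) = (1 + sqrt(u))*(1/(2*u)) = (1 + sqrt(u))/(2*u))
10*(-23 + V(8)) = 10*(-23 + (1/2)*(1 + sqrt(8))/8) = 10*(-23 + (1/2)*(1/8)*(1 + 2*sqrt(2))) = 10*(-23 + (1/16 + sqrt(2)/8)) = 10*(-367/16 + sqrt(2)/8) = -1835/8 + 5*sqrt(2)/4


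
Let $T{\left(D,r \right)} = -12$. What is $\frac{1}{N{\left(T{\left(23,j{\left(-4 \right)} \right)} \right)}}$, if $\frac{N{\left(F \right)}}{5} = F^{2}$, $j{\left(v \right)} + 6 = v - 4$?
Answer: $\frac{1}{720} \approx 0.0013889$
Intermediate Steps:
$j{\left(v \right)} = -10 + v$ ($j{\left(v \right)} = -6 + \left(v - 4\right) = -6 + \left(-4 + v\right) = -10 + v$)
$N{\left(F \right)} = 5 F^{2}$
$\frac{1}{N{\left(T{\left(23,j{\left(-4 \right)} \right)} \right)}} = \frac{1}{5 \left(-12\right)^{2}} = \frac{1}{5 \cdot 144} = \frac{1}{720}$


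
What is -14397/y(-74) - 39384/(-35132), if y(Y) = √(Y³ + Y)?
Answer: 9846/8783 + 14397*I*√405298/405298 ≈ 1.121 + 22.614*I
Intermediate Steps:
y(Y) = √(Y + Y³)
-14397/y(-74) - 39384/(-35132) = -14397/√(-74 + (-74)³) - 39384/(-35132) = -14397/√(-74 - 405224) - 39384*(-1/35132) = -14397*(-I*√405298/405298) + 9846/8783 = -(-14397)*I*√405298/405298 + 9846/8783 = 14397*I*√405298/405298 + 9846/8783 = 9846/8783 + 14397*I*√405298/405298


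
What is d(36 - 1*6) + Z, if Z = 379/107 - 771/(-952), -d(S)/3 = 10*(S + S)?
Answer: -182911895/101864 ≈ -1795.6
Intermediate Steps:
d(S) = -60*S (d(S) = -30*(S + S) = -30*2*S = -60*S)
Z = 443305/101864 (Z = 379*(1/107) - 771*(-1/952) = 379/107 + 771/952 = 443305/101864 ≈ 4.3519)
d(36 - 1*6) + Z = -60*(36 - 1*6) + 443305/101864 = -60*(36 - 6) + 443305/101864 = -60*30 + 443305/101864 = -1800 + 443305/101864 = -182911895/101864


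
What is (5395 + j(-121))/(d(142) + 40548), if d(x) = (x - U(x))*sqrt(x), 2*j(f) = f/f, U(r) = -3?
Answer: 109388367/820577377 - 1564695*sqrt(142)/3282309508 ≈ 0.12763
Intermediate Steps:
j(f) = 1/2 (j(f) = (f/f)/2 = (1/2)*1 = 1/2)
d(x) = sqrt(x)*(3 + x) (d(x) = (x - 1*(-3))*sqrt(x) = (x + 3)*sqrt(x) = (3 + x)*sqrt(x) = sqrt(x)*(3 + x))
(5395 + j(-121))/(d(142) + 40548) = (5395 + 1/2)/(sqrt(142)*(3 + 142) + 40548) = 10791/(2*(sqrt(142)*145 + 40548)) = 10791/(2*(145*sqrt(142) + 40548)) = 10791/(2*(40548 + 145*sqrt(142)))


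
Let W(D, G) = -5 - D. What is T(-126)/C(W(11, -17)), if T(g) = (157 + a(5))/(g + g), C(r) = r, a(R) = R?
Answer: 9/224 ≈ 0.040179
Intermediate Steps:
T(g) = 81/g (T(g) = (157 + 5)/(g + g) = 162/((2*g)) = 162*(1/(2*g)) = 81/g)
T(-126)/C(W(11, -17)) = (81/(-126))/(-5 - 1*11) = (81*(-1/126))/(-5 - 11) = -9/14/(-16) = -9/14*(-1/16) = 9/224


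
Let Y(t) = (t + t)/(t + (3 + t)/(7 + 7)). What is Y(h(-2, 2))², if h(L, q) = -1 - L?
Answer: 196/81 ≈ 2.4198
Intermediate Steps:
Y(t) = 2*t/(3/14 + 15*t/14) (Y(t) = (2*t)/(t + (3 + t)/14) = (2*t)/(t + (3 + t)*(1/14)) = (2*t)/(t + (3/14 + t/14)) = (2*t)/(3/14 + 15*t/14) = 2*t/(3/14 + 15*t/14))
Y(h(-2, 2))² = (28*(-1 - 1*(-2))/(3*(1 + 5*(-1 - 1*(-2)))))² = (28*(-1 + 2)/(3*(1 + 5*(-1 + 2))))² = ((28/3)*1/(1 + 5*1))² = ((28/3)*1/(1 + 5))² = ((28/3)*1/6)² = ((28/3)*1*(⅙))² = (14/9)² = 196/81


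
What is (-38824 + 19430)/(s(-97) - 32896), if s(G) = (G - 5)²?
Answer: 9697/11246 ≈ 0.86226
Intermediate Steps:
s(G) = (-5 + G)²
(-38824 + 19430)/(s(-97) - 32896) = (-38824 + 19430)/((-5 - 97)² - 32896) = -19394/((-102)² - 32896) = -19394/(10404 - 32896) = -19394/(-22492) = -19394*(-1/22492) = 9697/11246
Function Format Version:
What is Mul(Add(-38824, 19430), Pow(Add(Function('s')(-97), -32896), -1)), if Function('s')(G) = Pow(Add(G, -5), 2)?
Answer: Rational(9697, 11246) ≈ 0.86226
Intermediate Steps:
Function('s')(G) = Pow(Add(-5, G), 2)
Mul(Add(-38824, 19430), Pow(Add(Function('s')(-97), -32896), -1)) = Mul(Add(-38824, 19430), Pow(Add(Pow(Add(-5, -97), 2), -32896), -1)) = Mul(-19394, Pow(Add(Pow(-102, 2), -32896), -1)) = Mul(-19394, Pow(Add(10404, -32896), -1)) = Mul(-19394, Pow(-22492, -1)) = Mul(-19394, Rational(-1, 22492)) = Rational(9697, 11246)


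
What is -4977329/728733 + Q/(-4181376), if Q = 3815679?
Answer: -7864231743137/1015702225536 ≈ -7.7427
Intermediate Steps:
-4977329/728733 + Q/(-4181376) = -4977329/728733 + 3815679/(-4181376) = -4977329*1/728733 + 3815679*(-1/4181376) = -4977329/728733 - 1271893/1393792 = -7864231743137/1015702225536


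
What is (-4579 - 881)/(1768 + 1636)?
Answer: -1365/851 ≈ -1.6040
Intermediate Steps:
(-4579 - 881)/(1768 + 1636) = -5460/3404 = -5460*1/3404 = -1365/851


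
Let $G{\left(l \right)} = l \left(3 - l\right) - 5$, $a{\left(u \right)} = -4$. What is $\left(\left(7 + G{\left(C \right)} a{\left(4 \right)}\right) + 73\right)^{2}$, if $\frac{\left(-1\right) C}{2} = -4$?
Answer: $67600$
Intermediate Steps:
$C = 8$ ($C = \left(-2\right) \left(-4\right) = 8$)
$G{\left(l \right)} = -5 + l \left(3 - l\right)$
$\left(\left(7 + G{\left(C \right)} a{\left(4 \right)}\right) + 73\right)^{2} = \left(\left(7 + \left(-5 - 8^{2} + 3 \cdot 8\right) \left(-4\right)\right) + 73\right)^{2} = \left(\left(7 + \left(-5 - 64 + 24\right) \left(-4\right)\right) + 73\right)^{2} = \left(\left(7 - -180\right) + 73\right)^{2} = \left(\left(7 + 180\right) + 73\right)^{2} = \left(187 + 73\right)^{2} = 260^{2} = 67600$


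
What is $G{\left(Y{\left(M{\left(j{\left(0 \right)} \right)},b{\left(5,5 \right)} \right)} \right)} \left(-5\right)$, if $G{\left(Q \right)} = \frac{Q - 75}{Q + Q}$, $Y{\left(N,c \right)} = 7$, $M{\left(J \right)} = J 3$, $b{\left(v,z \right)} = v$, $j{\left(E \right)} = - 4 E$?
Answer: $\frac{170}{7} \approx 24.286$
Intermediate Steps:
$M{\left(J \right)} = 3 J$
$G{\left(Q \right)} = \frac{-75 + Q}{2 Q}$
$G{\left(Y{\left(M{\left(j{\left(0 \right)} \right)},b{\left(5,5 \right)} \right)} \right)} \left(-5\right) = \frac{-75 + 7}{2 \cdot 7} \left(-5\right) = \frac{1}{2} \cdot \frac{1}{7} \left(-68\right) \left(-5\right) = \left(- \frac{34}{7}\right) \left(-5\right) = \frac{170}{7}$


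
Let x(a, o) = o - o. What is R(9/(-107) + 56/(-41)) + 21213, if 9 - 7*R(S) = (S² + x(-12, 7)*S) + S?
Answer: 2857984139886/134720383 ≈ 21214.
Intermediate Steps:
x(a, o) = 0
R(S) = 9/7 - S/7 - S²/7 (R(S) = 9/7 - ((S² + 0*S) + S)/7 = 9/7 - ((S² + 0) + S)/7 = 9/7 - (S² + S)/7 = 9/7 - (S + S²)/7 = 9/7 + (-S/7 - S²/7) = 9/7 - S/7 - S²/7)
R(9/(-107) + 56/(-41)) + 21213 = (9/7 - (9/(-107) + 56/(-41))/7 - (9/(-107) + 56/(-41))²/7) + 21213 = (9/7 - (9*(-1/107) + 56*(-1/41))/7 - (9*(-1/107) + 56*(-1/41))²/7) + 21213 = (9/7 - (-9/107 - 56/41)/7 - (-9/107 - 56/41)²/7) + 21213 = (9/7 - ⅐*(-6361/4387) - (-6361/4387)²/7) + 21213 = (9/7 + 6361/30709 - ⅐*40462321/19245769) + 21213 = (9/7 + 6361/30709 - 40462321/134720383) + 21213 = 160655307/134720383 + 21213 = 2857984139886/134720383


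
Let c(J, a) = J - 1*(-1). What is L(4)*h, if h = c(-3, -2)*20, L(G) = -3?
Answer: 120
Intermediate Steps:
c(J, a) = 1 + J (c(J, a) = J + 1 = 1 + J)
h = -40 (h = (1 - 3)*20 = -2*20 = -40)
L(4)*h = -3*(-40) = 120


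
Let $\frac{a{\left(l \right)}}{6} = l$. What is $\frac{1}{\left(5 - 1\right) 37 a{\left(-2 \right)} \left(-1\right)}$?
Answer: $\frac{1}{1776} \approx 0.00056306$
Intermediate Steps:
$a{\left(l \right)} = 6 l$
$\frac{1}{\left(5 - 1\right) 37 a{\left(-2 \right)} \left(-1\right)} = \frac{1}{\left(5 - 1\right) 37 \cdot 6 \left(-2\right) \left(-1\right)} = \frac{1}{4 \cdot 37 \left(\left(-12\right) \left(-1\right)\right)} = \frac{1}{148 \cdot 12} = \frac{1}{1776}$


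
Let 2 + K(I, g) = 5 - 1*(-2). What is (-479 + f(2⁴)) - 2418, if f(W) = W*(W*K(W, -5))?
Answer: -1617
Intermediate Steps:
K(I, g) = 5 (K(I, g) = -2 + (5 - 1*(-2)) = -2 + (5 + 2) = -2 + 7 = 5)
f(W) = 5*W² (f(W) = W*(W*5) = W*(5*W) = 5*W²)
(-479 + f(2⁴)) - 2418 = (-479 + 5*(2⁴)²) - 2418 = (-479 + 5*16²) - 2418 = (-479 + 5*256) - 2418 = (-479 + 1280) - 2418 = 801 - 2418 = -1617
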